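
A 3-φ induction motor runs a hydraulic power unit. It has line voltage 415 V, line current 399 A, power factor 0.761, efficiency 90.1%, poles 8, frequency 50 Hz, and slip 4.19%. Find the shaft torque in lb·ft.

1930 lb·ft

P_in = √3·V·I·cosφ = 1.732 × 415 × 399 × 0.761 = 218250 W
P_out = η·P_in = 0.901 × 218250 = 196643 W
n_s = 120×50/8 = 750 rpm; n = 750×(1−0.0419) = 719 rpm
ω = 2π×719/60 = 75.29 rad/s
τ = P_out/ω = 196643/75.29 = 2612 N·m
In lb·ft: 2612/1.356 = 1930 lb·ft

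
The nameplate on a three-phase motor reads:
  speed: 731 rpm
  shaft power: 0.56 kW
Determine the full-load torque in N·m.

ω = 2π × 731/60 = 76.55 rad/s
τ = P/ω = 560/76.55 = 7.32 N·m

7.32 N·m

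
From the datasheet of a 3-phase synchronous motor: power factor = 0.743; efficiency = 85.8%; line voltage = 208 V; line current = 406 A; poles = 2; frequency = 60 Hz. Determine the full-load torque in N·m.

247 N·m

P_in = √3·V·I·cosφ = 1.732 × 208 × 406 × 0.743 = 108674 W
P_out = η·P_in = 0.858 × 108674 = 93242 W
n = n_s = 120×60/2 = 3600 rpm (synchronous)
ω = 2π×3600/60 = 377 rad/s
τ = P_out/ω = 93242/377 = 247 N·m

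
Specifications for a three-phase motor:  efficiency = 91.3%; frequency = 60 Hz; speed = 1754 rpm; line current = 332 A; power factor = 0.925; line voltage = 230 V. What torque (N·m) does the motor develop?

608 N·m

P_in = √3·V·I·cosφ = 1.732 × 230 × 332 × 0.925 = 122336 W
P_out = η·P_in = 0.913 × 122336 = 111693 W
n = 1754 rpm
ω = 2π×1754/60 = 183.7 rad/s
τ = P_out/ω = 111693/183.7 = 608 N·m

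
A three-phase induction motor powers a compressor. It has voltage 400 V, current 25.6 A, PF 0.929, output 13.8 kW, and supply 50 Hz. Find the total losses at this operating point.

2680 W

P_in = √3·V·I·cosφ = 1.732×400×25.6×0.929 = 16476 W
P_out = 13800 W
Losses = P_in − P_out = 16476 − 13800 = 2676 W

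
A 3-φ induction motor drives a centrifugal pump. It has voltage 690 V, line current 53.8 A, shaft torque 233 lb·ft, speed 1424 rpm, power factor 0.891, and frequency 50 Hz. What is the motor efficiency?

τ = 233 lb·ft × 1.356 = 315.9 N·m
ω = 2π × 1424/60 = 149.1 rad/s; P_out = τω = 315.9 × 149.1 = 47101 W
P_in = √3·V_L·I_L·cosφ = 1.732 × 690 × 53.8 × 0.891 = 57287 W
η = P_out / P_in = 47101 / 57287 = 0.822 = 82.2%

82.2 %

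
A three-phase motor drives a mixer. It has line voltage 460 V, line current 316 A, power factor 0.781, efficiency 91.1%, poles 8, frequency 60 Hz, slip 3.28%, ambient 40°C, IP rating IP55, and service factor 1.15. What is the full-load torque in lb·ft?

1450 lb·ft

P_in = √3·V·I·cosφ = 1.732 × 460 × 316 × 0.781 = 196627 W
P_out = η·P_in = 0.911 × 196627 = 179127 W
n_s = 120×60/8 = 900 rpm; n = 900×(1−0.0328) = 870 rpm
ω = 2π×870/60 = 91.11 rad/s
τ = P_out/ω = 179127/91.11 = 1966 N·m
In lb·ft: 1966/1.356 = 1450 lb·ft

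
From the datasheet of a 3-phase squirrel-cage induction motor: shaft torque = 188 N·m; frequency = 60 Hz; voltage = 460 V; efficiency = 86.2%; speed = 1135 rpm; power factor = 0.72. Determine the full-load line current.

ω = 2π×1135/60 = 118.9 rad/s; P_out = τω = 188 × 118.9 = 22353 W
P_in = P_out / η = 22353 / 0.862 = 25932 W
I_L = P_in / (√3·V_L·cosφ) = 25932 / (1.732 × 460 × 0.72) = 45.2 A

45.2 A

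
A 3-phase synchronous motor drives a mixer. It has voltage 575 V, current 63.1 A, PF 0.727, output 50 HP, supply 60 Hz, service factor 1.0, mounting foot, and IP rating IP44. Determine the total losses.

P_in = √3·V·I·cosφ = 1.732×575×63.1×0.727 = 45686 W
P_out = 50×746 = 37300 W
Losses = P_in − P_out = 45686 − 37300 = 8386 W

8.39 kW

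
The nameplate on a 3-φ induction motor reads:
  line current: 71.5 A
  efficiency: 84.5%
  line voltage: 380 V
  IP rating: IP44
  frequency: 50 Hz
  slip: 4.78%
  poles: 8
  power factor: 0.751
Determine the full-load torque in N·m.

399 N·m

P_in = √3·V·I·cosφ = 1.732 × 380 × 71.5 × 0.751 = 35341 W
P_out = η·P_in = 0.845 × 35341 = 29863 W
n_s = 120×50/8 = 750 rpm; n = 750×(1−0.0478) = 714 rpm
ω = 2π×714/60 = 74.77 rad/s
τ = P_out/ω = 29863/74.77 = 399 N·m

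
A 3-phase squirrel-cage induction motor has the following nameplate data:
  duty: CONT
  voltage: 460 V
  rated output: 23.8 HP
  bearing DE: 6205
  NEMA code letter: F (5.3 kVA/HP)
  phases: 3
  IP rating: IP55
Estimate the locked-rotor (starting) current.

S_LR = 5.3 × 23.8 = 126.14 kVA
I_LR = S_LR/(√3·V_L) = 126140/(1.732×460) = 158 A

158 A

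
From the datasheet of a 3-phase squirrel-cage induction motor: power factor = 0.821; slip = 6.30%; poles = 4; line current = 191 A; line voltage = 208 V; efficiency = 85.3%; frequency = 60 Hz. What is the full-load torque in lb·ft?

P_in = √3·V·I·cosφ = 1.732 × 208 × 191 × 0.821 = 56492 W
P_out = η·P_in = 0.853 × 56492 = 48188 W
n_s = 120×60/4 = 1800 rpm; n = 1800×(1−0.063) = 1687 rpm
ω = 2π×1687/60 = 176.7 rad/s
τ = P_out/ω = 48188/176.7 = 272.7 N·m
In lb·ft: 272.7/1.356 = 201 lb·ft

201 lb·ft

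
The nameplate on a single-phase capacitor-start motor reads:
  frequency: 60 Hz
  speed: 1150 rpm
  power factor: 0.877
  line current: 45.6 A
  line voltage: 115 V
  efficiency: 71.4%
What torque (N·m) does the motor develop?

27.3 N·m

P_in = V·I·cosφ = 115 × 45.6 × 0.877 = 4599 W
P_out = η·P_in = 0.714 × 4599 = 3284 W
n = 1150 rpm
ω = 2π×1150/60 = 120.4 rad/s
τ = P_out/ω = 3284/120.4 = 27.3 N·m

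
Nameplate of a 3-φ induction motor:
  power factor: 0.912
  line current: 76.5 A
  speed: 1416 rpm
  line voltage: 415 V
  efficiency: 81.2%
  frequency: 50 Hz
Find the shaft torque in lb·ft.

P_in = √3·V·I·cosφ = 1.732 × 415 × 76.5 × 0.912 = 50148 W
P_out = η·P_in = 0.812 × 50148 = 40720 W
n = 1416 rpm
ω = 2π×1416/60 = 148.3 rad/s
τ = P_out/ω = 40720/148.3 = 274.6 N·m
In lb·ft: 274.6/1.356 = 203 lb·ft

203 lb·ft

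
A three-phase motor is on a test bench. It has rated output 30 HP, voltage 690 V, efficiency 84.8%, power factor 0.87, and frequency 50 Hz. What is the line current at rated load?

25.4 A

P_out = 30 × 746 = 22380 W
P_in = P_out / η = 22380 / 0.848 = 26392 W
I_L = P_in / (√3·V_L·cosφ) = 26392 / (1.732 × 690 × 0.87) = 25.4 A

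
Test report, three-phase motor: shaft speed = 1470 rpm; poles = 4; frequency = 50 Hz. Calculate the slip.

2.00 %

n_s = 120f/p = 120×50/4 = 1500 rpm
s = (n_s − n)/n_s = (1500 − 1470)/1500 = 0.0200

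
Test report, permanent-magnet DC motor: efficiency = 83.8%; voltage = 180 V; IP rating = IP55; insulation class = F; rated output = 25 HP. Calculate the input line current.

P_out = 25 × 746 = 18650 W
P_in = P_out / η = 18650 / 0.838 = 22255 W
I = P_in / V = 22255 / 180 = 124 A

124 A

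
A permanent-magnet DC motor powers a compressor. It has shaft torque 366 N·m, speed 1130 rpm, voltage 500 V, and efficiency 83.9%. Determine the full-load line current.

ω = 2π×1130/60 = 118.3 rad/s; P_out = τω = 366 × 118.3 = 43298 W
P_in = P_out / η = 43298 / 0.839 = 51607 W
I = P_in / V = 51607 / 500 = 103 A

103 A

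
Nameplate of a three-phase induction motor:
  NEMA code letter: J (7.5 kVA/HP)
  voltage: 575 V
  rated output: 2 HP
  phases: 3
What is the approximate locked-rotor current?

S_LR = 7.5 × 2 = 15 kVA
I_LR = S_LR/(√3·V_L) = 15000/(1.732×575) = 15.1 A

15.1 A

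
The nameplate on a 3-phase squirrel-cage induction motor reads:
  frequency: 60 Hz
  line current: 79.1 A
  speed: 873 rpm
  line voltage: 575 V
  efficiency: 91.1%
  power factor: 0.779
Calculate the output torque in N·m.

612 N·m

P_in = √3·V·I·cosφ = 1.732 × 575 × 79.1 × 0.779 = 61366 W
P_out = η·P_in = 0.911 × 61366 = 55904 W
n = 873 rpm
ω = 2π×873/60 = 91.42 rad/s
τ = P_out/ω = 55904/91.42 = 612 N·m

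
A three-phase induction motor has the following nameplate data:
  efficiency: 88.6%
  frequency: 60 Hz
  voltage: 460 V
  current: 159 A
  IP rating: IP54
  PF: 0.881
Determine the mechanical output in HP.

P_in = √3·V·I·cosφ = 1.732 × 460 × 159 × 0.881 = 111604 W
P_out = η·P_in = 0.886 × 111604 = 98881 W
= 98881/746 = 133 HP

133 HP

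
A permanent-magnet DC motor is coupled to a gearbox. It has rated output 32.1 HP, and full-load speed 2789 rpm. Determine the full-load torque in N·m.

82 N·m

P_out = 32.1 × 746 = 23947 W
ω = 2π × 2789/60 = 292.1 rad/s
τ = P_out/ω = 23947/292.1 = 82 N·m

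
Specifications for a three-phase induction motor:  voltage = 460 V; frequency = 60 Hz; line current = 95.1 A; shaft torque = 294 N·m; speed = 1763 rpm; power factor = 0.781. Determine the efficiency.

ω = 2π × 1763/60 = 184.6 rad/s; P_out = τω = 294 × 184.6 = 54272 W
P_in = √3·V_L·I_L·cosφ = 1.732 × 460 × 95.1 × 0.781 = 59175 W
η = P_out / P_in = 54272 / 59175 = 0.917 = 91.7%

91.7 %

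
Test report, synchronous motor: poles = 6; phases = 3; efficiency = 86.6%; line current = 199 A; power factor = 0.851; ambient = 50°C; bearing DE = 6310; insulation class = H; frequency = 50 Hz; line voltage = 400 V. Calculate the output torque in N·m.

P_in = √3·V·I·cosφ = 1.732 × 400 × 199 × 0.851 = 117325 W
P_out = η·P_in = 0.866 × 117325 = 101603 W
n = n_s = 120×50/6 = 1000 rpm (synchronous)
ω = 2π×1000/60 = 104.7 rad/s
τ = P_out/ω = 101603/104.7 = 970 N·m

970 N·m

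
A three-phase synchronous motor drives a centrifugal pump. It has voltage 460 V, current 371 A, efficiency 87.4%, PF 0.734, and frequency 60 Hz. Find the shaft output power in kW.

P_in = √3·V·I·cosφ = 1.732 × 460 × 371 × 0.734 = 216958 W
P_out = η·P_in = 0.874 × 216958 = 189621 W

190 kW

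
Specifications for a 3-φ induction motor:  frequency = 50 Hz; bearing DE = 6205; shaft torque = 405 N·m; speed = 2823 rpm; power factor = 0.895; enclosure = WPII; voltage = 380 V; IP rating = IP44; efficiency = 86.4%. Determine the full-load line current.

235 A

ω = 2π×2823/60 = 295.6 rad/s; P_out = τω = 405 × 295.6 = 119718 W
P_in = P_out / η = 119718 / 0.864 = 138563 W
I_L = P_in / (√3·V_L·cosφ) = 138563 / (1.732 × 380 × 0.895) = 235 A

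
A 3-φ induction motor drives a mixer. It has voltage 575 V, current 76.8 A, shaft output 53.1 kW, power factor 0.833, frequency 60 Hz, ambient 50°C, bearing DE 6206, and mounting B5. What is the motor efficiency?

P_out = 53.1 kW = 53100 W
P_in = √3·V_L·I_L·cosφ = 1.732 × 575 × 76.8 × 0.833 = 63712 W
η = P_out / P_in = 53100 / 63712 = 0.833 = 83.3%

83.3 %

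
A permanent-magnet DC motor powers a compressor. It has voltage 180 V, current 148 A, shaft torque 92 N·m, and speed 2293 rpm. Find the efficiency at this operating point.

ω = 2π × 2293/60 = 240.1 rad/s; P_out = τω = 92 × 240.1 = 22089 W
P_in = V·I = 180 × 148 = 26640 W
η = P_out / P_in = 22089 / 26640 = 0.829 = 82.9%

82.9 %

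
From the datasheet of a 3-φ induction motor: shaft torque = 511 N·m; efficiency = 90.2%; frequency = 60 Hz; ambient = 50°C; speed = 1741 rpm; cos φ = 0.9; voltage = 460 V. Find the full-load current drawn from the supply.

ω = 2π×1741/60 = 182.3 rad/s; P_out = τω = 511 × 182.3 = 93155 W
P_in = P_out / η = 93155 / 0.902 = 103276 W
I_L = P_in / (√3·V_L·cosφ) = 103276 / (1.732 × 460 × 0.9) = 144 A

144 A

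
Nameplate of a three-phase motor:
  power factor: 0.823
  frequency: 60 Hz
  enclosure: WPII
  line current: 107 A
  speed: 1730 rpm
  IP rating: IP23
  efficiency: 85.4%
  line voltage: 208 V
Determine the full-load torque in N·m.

150 N·m

P_in = √3·V·I·cosφ = 1.732 × 208 × 107 × 0.823 = 31725 W
P_out = η·P_in = 0.854 × 31725 = 27093 W
n = 1730 rpm
ω = 2π×1730/60 = 181.2 rad/s
τ = P_out/ω = 27093/181.2 = 150 N·m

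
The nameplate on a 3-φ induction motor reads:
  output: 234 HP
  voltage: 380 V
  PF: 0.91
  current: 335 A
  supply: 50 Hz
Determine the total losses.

P_in = √3·V·I·cosφ = 1.732×380×335×0.91 = 200640 W
P_out = 234×746 = 174564 W
Losses = P_in − P_out = 200640 − 174564 = 26076 W

26.1 kW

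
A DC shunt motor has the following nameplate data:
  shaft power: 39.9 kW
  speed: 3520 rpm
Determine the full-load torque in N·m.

108 N·m

ω = 2π × 3520/60 = 368.6 rad/s
τ = P/ω = 39900/368.6 = 108 N·m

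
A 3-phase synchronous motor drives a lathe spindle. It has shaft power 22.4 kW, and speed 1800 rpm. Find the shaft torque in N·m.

119 N·m

ω = 2π × 1800/60 = 188.5 rad/s
τ = P/ω = 22400/188.5 = 119 N·m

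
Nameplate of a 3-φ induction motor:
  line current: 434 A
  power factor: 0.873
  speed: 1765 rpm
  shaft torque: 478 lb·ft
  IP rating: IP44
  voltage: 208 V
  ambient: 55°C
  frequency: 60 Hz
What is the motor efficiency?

87.8 %

τ = 478 lb·ft × 1.356 = 648.2 N·m
ω = 2π × 1765/60 = 184.8 rad/s; P_out = τω = 648.2 × 184.8 = 119787 W
P_in = √3·V_L·I_L·cosφ = 1.732 × 208 × 434 × 0.873 = 136495 W
η = P_out / P_in = 119787 / 136495 = 0.878 = 87.8%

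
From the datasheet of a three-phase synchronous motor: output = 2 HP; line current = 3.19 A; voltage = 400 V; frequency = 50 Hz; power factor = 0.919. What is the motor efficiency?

73.5 %

P_out = 2 × 746 = 1492 W
P_in = √3·V_L·I_L·cosφ = 1.732 × 400 × 3.19 × 0.919 = 2031 W
η = P_out / P_in = 1492 / 2031 = 0.735 = 73.5%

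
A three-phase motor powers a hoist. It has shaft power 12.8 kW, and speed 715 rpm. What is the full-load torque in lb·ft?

ω = 2π × 715/60 = 74.87 rad/s
τ = P/ω = 12800/74.87 = 171 N·m
In lb·ft: 171/1.356 = 126 lb·ft

126 lb·ft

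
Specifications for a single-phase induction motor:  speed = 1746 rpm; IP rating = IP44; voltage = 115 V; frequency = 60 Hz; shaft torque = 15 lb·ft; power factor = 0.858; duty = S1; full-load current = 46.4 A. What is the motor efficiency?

81.2 %

τ = 15 lb·ft × 1.356 = 20.34 N·m
ω = 2π × 1746/60 = 182.8 rad/s; P_out = τω = 20.34 × 182.8 = 3718 W
P_in = V·I·cosφ = 115 × 46.4 × 0.858 = 4578 W
η = P_out / P_in = 3718 / 4578 = 0.812 = 81.2%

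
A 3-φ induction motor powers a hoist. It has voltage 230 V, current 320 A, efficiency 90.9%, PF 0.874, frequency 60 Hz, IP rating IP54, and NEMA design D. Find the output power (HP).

136 HP

P_in = √3·V·I·cosφ = 1.732 × 230 × 320 × 0.874 = 111413 W
P_out = η·P_in = 0.909 × 111413 = 101274 W
= 101274/746 = 136 HP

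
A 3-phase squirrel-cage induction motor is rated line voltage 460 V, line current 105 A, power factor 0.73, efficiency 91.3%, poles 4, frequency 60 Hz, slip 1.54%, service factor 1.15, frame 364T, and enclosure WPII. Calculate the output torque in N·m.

P_in = √3·V·I·cosφ = 1.732 × 460 × 105 × 0.73 = 61069 W
P_out = η·P_in = 0.913 × 61069 = 55756 W
n_s = 120×60/4 = 1800 rpm; n = 1800×(1−0.0154) = 1772 rpm
ω = 2π×1772/60 = 185.6 rad/s
τ = P_out/ω = 55756/185.6 = 300 N·m

300 N·m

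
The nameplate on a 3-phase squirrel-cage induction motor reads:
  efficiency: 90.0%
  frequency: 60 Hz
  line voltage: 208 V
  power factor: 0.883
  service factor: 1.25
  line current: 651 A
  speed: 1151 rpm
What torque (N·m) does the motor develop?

1550 N·m

P_in = √3·V·I·cosφ = 1.732 × 208 × 651 × 0.883 = 207087 W
P_out = η·P_in = 0.9 × 207087 = 186378 W
n = 1151 rpm
ω = 2π×1151/60 = 120.5 rad/s
τ = P_out/ω = 186378/120.5 = 1550 N·m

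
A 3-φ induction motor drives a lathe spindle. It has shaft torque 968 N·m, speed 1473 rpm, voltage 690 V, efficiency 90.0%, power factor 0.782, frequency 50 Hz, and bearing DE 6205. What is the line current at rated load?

ω = 2π×1473/60 = 154.3 rad/s; P_out = τω = 968 × 154.3 = 149362 W
P_in = P_out / η = 149362 / 0.900 = 165958 W
I_L = P_in / (√3·V_L·cosφ) = 165958 / (1.732 × 690 × 0.782) = 178 A

178 A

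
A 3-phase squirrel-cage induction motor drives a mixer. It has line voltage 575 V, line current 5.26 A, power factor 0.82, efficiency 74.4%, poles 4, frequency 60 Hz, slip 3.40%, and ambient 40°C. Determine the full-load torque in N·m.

17.6 N·m

P_in = √3·V·I·cosφ = 1.732 × 575 × 5.26 × 0.82 = 4296 W
P_out = η·P_in = 0.744 × 4296 = 3196 W
n_s = 120×60/4 = 1800 rpm; n = 1800×(1−0.034) = 1739 rpm
ω = 2π×1739/60 = 182.1 rad/s
τ = P_out/ω = 3196/182.1 = 17.6 N·m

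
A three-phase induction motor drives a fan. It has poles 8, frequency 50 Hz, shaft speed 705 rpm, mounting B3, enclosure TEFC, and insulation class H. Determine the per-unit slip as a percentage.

n_s = 120f/p = 120×50/8 = 750 rpm
s = (n_s − n)/n_s = (750 − 705)/750 = 0.0600

6.00 %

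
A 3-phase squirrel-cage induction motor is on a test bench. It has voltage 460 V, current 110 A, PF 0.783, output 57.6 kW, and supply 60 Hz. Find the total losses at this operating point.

11000 W

P_in = √3·V·I·cosφ = 1.732×460×110×0.783 = 68621 W
P_out = 57600 W
Losses = P_in − P_out = 68621 − 57600 = 11021 W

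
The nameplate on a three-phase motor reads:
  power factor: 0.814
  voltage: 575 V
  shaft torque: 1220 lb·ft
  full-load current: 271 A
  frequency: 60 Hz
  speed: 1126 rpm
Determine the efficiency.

τ = 1220 lb·ft × 1.356 = 1654 N·m
ω = 2π × 1126/60 = 117.9 rad/s; P_out = τω = 1654 × 117.9 = 195007 W
P_in = √3·V_L·I_L·cosφ = 1.732 × 575 × 271 × 0.814 = 219690 W
η = P_out / P_in = 195007 / 219690 = 0.888 = 88.8%

88.8 %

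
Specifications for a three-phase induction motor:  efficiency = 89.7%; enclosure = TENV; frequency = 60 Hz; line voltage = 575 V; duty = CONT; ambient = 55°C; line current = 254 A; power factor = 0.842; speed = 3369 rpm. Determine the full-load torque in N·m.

P_in = √3·V·I·cosφ = 1.732 × 575 × 254 × 0.842 = 212991 W
P_out = η·P_in = 0.897 × 212991 = 191053 W
n = 3369 rpm
ω = 2π×3369/60 = 352.8 rad/s
τ = P_out/ω = 191053/352.8 = 542 N·m

542 N·m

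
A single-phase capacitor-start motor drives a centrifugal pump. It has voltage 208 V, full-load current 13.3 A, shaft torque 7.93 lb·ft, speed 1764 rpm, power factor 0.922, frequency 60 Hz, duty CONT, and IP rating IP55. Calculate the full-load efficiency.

τ = 7.93 lb·ft × 1.356 = 10.75 N·m
ω = 2π × 1764/60 = 184.7 rad/s; P_out = τω = 10.75 × 184.7 = 1986 W
P_in = V·I·cosφ = 208 × 13.3 × 0.922 = 2551 W
η = P_out / P_in = 1986 / 2551 = 0.779 = 77.9%

77.9 %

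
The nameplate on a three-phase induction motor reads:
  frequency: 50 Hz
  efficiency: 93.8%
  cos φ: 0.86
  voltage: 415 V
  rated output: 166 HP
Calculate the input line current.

P_out = 166 × 746 = 123836 W
P_in = P_out / η = 123836 / 0.938 = 132021 W
I_L = P_in / (√3·V_L·cosφ) = 132021 / (1.732 × 415 × 0.86) = 214 A

214 A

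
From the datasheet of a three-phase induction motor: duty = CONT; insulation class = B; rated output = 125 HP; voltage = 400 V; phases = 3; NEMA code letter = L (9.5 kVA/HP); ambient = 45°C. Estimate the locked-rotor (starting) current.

S_LR = 9.5 × 125 = 1187.5 kVA
I_LR = S_LR/(√3·V_L) = 1187500/(1.732×400) = 1710 A

1710 A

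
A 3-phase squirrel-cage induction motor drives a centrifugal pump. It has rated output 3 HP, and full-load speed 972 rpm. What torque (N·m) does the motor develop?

22 N·m

P_out = 3 × 746 = 2238 W
ω = 2π × 972/60 = 101.8 rad/s
τ = P_out/ω = 2238/101.8 = 22 N·m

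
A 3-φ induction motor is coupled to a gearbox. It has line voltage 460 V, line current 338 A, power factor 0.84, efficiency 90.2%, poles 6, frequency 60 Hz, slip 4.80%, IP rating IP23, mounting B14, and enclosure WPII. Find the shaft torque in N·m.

1710 N·m

P_in = √3·V·I·cosφ = 1.732 × 460 × 338 × 0.84 = 226205 W
P_out = η·P_in = 0.902 × 226205 = 204037 W
n_s = 120×60/6 = 1200 rpm; n = 1200×(1−0.048) = 1142 rpm
ω = 2π×1142/60 = 119.6 rad/s
τ = P_out/ω = 204037/119.6 = 1710 N·m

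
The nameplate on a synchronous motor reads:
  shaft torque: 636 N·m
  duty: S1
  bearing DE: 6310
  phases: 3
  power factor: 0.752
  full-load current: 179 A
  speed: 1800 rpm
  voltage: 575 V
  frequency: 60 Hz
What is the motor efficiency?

89.4 %

ω = 2π × 1800/60 = 188.5 rad/s; P_out = τω = 636 × 188.5 = 119886 W
P_in = √3·V_L·I_L·cosφ = 1.732 × 575 × 179 × 0.752 = 134056 W
η = P_out / P_in = 119886 / 134056 = 0.894 = 89.4%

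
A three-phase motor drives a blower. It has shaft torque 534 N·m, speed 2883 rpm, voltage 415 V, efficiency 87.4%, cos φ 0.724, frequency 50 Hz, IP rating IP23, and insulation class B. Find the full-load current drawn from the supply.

354 A

ω = 2π×2883/60 = 301.9 rad/s; P_out = τω = 534 × 301.9 = 161215 W
P_in = P_out / η = 161215 / 0.874 = 184457 W
I_L = P_in / (√3·V_L·cosφ) = 184457 / (1.732 × 415 × 0.724) = 354 A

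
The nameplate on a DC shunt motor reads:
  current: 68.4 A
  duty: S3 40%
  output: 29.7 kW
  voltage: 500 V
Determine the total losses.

P_in = V·I = 500×68.4 = 34200 W
P_out = 29700 W
Losses = P_in − P_out = 34200 − 29700 = 4500 W

4500 W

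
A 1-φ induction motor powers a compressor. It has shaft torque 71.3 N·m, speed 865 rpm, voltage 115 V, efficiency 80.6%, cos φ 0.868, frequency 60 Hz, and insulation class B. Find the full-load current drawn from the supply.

ω = 2π×865/60 = 90.58 rad/s; P_out = τω = 71.3 × 90.58 = 6458 W
P_in = P_out / η = 6458 / 0.806 = 8012 W
I = P_in / (V·cosφ) = 8012 / (115 × 0.868) = 80.3 A

80.3 A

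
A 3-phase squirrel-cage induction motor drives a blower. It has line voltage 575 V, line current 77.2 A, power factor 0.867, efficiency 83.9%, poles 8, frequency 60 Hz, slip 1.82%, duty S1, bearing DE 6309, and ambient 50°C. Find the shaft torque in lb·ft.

446 lb·ft

P_in = √3·V·I·cosφ = 1.732 × 575 × 77.2 × 0.867 = 66658 W
P_out = η·P_in = 0.839 × 66658 = 55926 W
n_s = 120×60/8 = 900 rpm; n = 900×(1−0.0182) = 884 rpm
ω = 2π×884/60 = 92.57 rad/s
τ = P_out/ω = 55926/92.57 = 604.1 N·m
In lb·ft: 604.1/1.356 = 446 lb·ft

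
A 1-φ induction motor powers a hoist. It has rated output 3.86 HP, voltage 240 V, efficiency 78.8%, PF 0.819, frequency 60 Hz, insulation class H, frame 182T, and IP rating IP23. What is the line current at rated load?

P_out = 3.86 × 746 = 2880 W
P_in = P_out / η = 2880 / 0.788 = 3655 W
I = P_in / (V·cosφ) = 3655 / (240 × 0.819) = 18.6 A

18.6 A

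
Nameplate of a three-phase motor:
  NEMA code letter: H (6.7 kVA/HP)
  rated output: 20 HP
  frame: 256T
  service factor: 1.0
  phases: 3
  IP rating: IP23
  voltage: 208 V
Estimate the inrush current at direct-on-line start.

372 A

S_LR = 6.7 × 20 = 134 kVA
I_LR = S_LR/(√3·V_L) = 134000/(1.732×208) = 372 A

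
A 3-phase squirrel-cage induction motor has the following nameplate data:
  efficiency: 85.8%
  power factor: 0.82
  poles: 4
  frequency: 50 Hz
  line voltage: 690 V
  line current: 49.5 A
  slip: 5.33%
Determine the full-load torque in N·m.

280 N·m

P_in = √3·V·I·cosφ = 1.732 × 690 × 49.5 × 0.82 = 48508 W
P_out = η·P_in = 0.858 × 48508 = 41620 W
n_s = 120×50/4 = 1500 rpm; n = 1500×(1−0.0533) = 1420 rpm
ω = 2π×1420/60 = 148.7 rad/s
τ = P_out/ω = 41620/148.7 = 280 N·m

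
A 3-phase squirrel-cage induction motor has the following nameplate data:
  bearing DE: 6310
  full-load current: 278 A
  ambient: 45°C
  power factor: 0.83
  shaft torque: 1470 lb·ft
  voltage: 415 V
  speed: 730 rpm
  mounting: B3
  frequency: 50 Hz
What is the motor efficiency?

91.9 %

τ = 1470 lb·ft × 1.356 = 1993 N·m
ω = 2π × 730/60 = 76.45 rad/s; P_out = τω = 1993 × 76.45 = 152365 W
P_in = √3·V_L·I_L·cosφ = 1.732 × 415 × 278 × 0.83 = 165851 W
η = P_out / P_in = 152365 / 165851 = 0.919 = 91.9%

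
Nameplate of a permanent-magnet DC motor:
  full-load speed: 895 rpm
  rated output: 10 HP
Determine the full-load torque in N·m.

P_out = 10 × 746 = 7460 W
ω = 2π × 895/60 = 93.72 rad/s
τ = P_out/ω = 7460/93.72 = 79.6 N·m

79.6 N·m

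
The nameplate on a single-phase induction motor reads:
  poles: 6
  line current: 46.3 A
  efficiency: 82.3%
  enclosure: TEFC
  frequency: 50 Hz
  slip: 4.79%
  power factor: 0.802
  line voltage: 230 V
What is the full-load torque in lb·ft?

P_in = V·I·cosφ = 230 × 46.3 × 0.802 = 8540 W
P_out = η·P_in = 0.823 × 8540 = 7028 W
n_s = 120×50/6 = 1000 rpm; n = 1000×(1−0.0479) = 952 rpm
ω = 2π×952/60 = 99.69 rad/s
τ = P_out/ω = 7028/99.69 = 70.5 N·m
In lb·ft: 70.5/1.356 = 52 lb·ft

52 lb·ft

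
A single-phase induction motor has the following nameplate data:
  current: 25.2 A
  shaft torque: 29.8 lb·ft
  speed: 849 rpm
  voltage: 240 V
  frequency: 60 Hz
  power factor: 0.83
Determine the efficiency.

71.6 %

τ = 29.8 lb·ft × 1.356 = 40.41 N·m
ω = 2π × 849/60 = 88.91 rad/s; P_out = τω = 40.41 × 88.91 = 3593 W
P_in = V·I·cosφ = 240 × 25.2 × 0.83 = 5020 W
η = P_out / P_in = 3593 / 5020 = 0.716 = 71.6%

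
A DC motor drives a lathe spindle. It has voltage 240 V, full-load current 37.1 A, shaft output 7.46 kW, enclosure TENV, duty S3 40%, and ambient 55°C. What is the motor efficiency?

P_out = 7.46 kW = 7460 W
P_in = V·I = 240 × 37.1 = 8904 W
η = P_out / P_in = 7460 / 8904 = 0.838 = 83.8%

83.8 %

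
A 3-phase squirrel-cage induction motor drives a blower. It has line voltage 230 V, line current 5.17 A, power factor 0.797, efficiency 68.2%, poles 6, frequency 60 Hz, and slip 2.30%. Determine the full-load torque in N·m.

9.12 N·m

P_in = √3·V·I·cosφ = 1.732 × 230 × 5.17 × 0.797 = 1641 W
P_out = η·P_in = 0.682 × 1641 = 1119 W
n_s = 120×60/6 = 1200 rpm; n = 1200×(1−0.023) = 1172 rpm
ω = 2π×1172/60 = 122.7 rad/s
τ = P_out/ω = 1119/122.7 = 9.12 N·m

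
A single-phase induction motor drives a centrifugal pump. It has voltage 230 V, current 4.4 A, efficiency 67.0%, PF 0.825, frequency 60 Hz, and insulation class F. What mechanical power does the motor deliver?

P_in = V·I·cosφ = 230 × 4.4 × 0.825 = 835 W
P_out = η·P_in = 0.67 × 835 = 559 W

0.559 kW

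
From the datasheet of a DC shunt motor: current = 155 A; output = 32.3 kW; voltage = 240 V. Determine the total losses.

4.9 kW

P_in = V·I = 240×155 = 37200 W
P_out = 32300 W
Losses = P_in − P_out = 37200 − 32300 = 4900 W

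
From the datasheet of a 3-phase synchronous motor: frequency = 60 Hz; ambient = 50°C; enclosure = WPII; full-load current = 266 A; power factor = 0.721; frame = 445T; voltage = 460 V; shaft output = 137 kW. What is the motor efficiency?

P_out = 137 kW = 137000 W
P_in = √3·V_L·I_L·cosφ = 1.732 × 460 × 266 × 0.721 = 152800 W
η = P_out / P_in = 137000 / 152800 = 0.897 = 89.7%

89.7 %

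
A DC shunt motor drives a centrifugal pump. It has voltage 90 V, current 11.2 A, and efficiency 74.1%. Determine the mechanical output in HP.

P_in = V·I = 90 × 11.2 = 1008 W
P_out = η·P_in = 0.741 × 1008 = 747 W
= 747/746 = 1 HP

1 HP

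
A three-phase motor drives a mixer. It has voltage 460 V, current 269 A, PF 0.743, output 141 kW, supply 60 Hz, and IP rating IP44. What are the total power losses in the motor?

P_in = √3·V·I·cosφ = 1.732×460×269×0.743 = 159238 W
P_out = 141000 W
Losses = P_in − P_out = 159238 − 141000 = 18238 W

18.2 kW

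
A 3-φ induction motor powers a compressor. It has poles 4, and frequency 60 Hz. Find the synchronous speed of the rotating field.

n_s = 120f/p = 120×60/4 = 1800 rpm

1800 rpm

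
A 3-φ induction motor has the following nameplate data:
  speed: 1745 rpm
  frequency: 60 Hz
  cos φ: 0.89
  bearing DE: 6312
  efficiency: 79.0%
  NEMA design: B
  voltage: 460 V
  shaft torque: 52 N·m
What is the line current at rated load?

17 A

ω = 2π×1745/60 = 182.7 rad/s; P_out = τω = 52 × 182.7 = 9500 W
P_in = P_out / η = 9500 / 0.790 = 12025 W
I_L = P_in / (√3·V_L·cosφ) = 12025 / (1.732 × 460 × 0.89) = 17 A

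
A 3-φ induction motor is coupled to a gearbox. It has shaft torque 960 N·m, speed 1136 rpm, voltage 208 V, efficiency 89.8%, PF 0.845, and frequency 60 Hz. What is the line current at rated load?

ω = 2π×1136/60 = 119 rad/s; P_out = τω = 960 × 119 = 114240 W
P_in = P_out / η = 114240 / 0.898 = 127216 W
I_L = P_in / (√3·V_L·cosφ) = 127216 / (1.732 × 208 × 0.845) = 418 A

418 A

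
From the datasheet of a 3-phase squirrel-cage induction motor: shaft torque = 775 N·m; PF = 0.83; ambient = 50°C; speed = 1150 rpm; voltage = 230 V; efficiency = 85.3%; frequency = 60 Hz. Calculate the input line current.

331 A

ω = 2π×1150/60 = 120.4 rad/s; P_out = τω = 775 × 120.4 = 93310 W
P_in = P_out / η = 93310 / 0.853 = 109390 W
I_L = P_in / (√3·V_L·cosφ) = 109390 / (1.732 × 230 × 0.83) = 331 A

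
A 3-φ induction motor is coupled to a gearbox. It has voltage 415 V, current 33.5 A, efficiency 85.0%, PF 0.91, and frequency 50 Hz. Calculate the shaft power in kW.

18.6 kW

P_in = √3·V·I·cosφ = 1.732 × 415 × 33.5 × 0.91 = 21912 W
P_out = η·P_in = 0.85 × 21912 = 18625 W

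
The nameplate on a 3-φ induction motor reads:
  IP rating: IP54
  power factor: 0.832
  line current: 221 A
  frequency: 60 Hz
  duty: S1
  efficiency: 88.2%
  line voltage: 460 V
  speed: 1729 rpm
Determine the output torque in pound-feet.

526 lb·ft

P_in = √3·V·I·cosφ = 1.732 × 460 × 221 × 0.832 = 146494 W
P_out = η·P_in = 0.882 × 146494 = 129208 W
n = 1729 rpm
ω = 2π×1729/60 = 181.1 rad/s
τ = P_out/ω = 129208/181.1 = 713.5 N·m
In lb·ft: 713.5/1.356 = 526 lb·ft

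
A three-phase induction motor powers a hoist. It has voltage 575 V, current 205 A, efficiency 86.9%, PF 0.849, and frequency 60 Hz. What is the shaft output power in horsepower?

P_in = √3·V·I·cosφ = 1.732 × 575 × 205 × 0.849 = 173331 W
P_out = η·P_in = 0.869 × 173331 = 150625 W
= 150625/746 = 202 HP

202 HP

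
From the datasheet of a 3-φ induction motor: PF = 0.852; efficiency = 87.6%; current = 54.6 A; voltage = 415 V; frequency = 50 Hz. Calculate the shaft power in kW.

P_in = √3·V·I·cosφ = 1.732 × 415 × 54.6 × 0.852 = 33437 W
P_out = η·P_in = 0.876 × 33437 = 29291 W

29.3 kW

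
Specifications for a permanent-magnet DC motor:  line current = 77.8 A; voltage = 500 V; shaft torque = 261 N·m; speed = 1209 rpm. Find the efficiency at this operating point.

ω = 2π × 1209/60 = 126.6 rad/s; P_out = τω = 261 × 126.6 = 33043 W
P_in = V·I = 500 × 77.8 = 38900 W
η = P_out / P_in = 33043 / 38900 = 0.849 = 84.9%

84.9 %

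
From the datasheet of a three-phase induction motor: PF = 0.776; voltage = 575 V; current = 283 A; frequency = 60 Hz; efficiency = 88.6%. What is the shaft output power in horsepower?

P_in = √3·V·I·cosφ = 1.732 × 575 × 283 × 0.776 = 218708 W
P_out = η·P_in = 0.886 × 218708 = 193775 W
= 193775/746 = 260 HP

260 HP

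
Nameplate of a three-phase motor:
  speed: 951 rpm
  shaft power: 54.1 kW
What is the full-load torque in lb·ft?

ω = 2π × 951/60 = 99.59 rad/s
τ = P/ω = 54100/99.59 = 543.2 N·m
In lb·ft: 543.2/1.356 = 401 lb·ft

401 lb·ft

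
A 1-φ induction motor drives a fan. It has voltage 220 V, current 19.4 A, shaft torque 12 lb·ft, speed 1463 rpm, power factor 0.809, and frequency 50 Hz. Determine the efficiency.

72.2 %

τ = 12 lb·ft × 1.356 = 16.27 N·m
ω = 2π × 1463/60 = 153.2 rad/s; P_out = τω = 16.27 × 153.2 = 2493 W
P_in = V·I·cosφ = 220 × 19.4 × 0.809 = 3453 W
η = P_out / P_in = 2493 / 3453 = 0.722 = 72.2%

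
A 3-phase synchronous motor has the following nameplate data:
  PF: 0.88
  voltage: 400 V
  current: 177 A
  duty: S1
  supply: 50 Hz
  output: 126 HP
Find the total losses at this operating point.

P_in = √3·V·I·cosφ = 1.732×400×177×0.88 = 107911 W
P_out = 126×746 = 93996 W
Losses = P_in − P_out = 107911 − 93996 = 13915 W

13.9 kW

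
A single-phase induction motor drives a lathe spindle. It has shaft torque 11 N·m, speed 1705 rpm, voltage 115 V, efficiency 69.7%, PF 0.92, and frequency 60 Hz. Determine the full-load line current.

ω = 2π×1705/60 = 178.5 rad/s; P_out = τω = 11 × 178.5 = 1964 W
P_in = P_out / η = 1964 / 0.697 = 2818 W
I = P_in / (V·cosφ) = 2818 / (115 × 0.92) = 26.6 A

26.6 A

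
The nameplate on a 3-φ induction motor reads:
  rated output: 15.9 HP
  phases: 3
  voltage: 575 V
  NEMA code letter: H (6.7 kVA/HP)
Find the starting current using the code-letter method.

S_LR = 6.7 × 15.9 = 106.53 kVA
I_LR = S_LR/(√3·V_L) = 106530/(1.732×575) = 107 A

107 A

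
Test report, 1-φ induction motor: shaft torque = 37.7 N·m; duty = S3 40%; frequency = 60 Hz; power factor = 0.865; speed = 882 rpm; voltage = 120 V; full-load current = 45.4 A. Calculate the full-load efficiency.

73.9 %

ω = 2π × 882/60 = 92.36 rad/s; P_out = τω = 37.7 × 92.36 = 3482 W
P_in = V·I·cosφ = 120 × 45.4 × 0.865 = 4713 W
η = P_out / P_in = 3482 / 4713 = 0.739 = 73.9%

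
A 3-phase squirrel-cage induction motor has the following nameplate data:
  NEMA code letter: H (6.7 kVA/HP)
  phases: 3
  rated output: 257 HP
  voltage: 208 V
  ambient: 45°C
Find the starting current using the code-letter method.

S_LR = 6.7 × 257 = 1721.9 kVA
I_LR = S_LR/(√3·V_L) = 1721900/(1.732×208) = 4780 A

4780 A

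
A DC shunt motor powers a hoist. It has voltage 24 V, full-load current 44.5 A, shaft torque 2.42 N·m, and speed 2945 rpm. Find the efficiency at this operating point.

ω = 2π × 2945/60 = 308.4 rad/s; P_out = τω = 2.42 × 308.4 = 746 W
P_in = V·I = 24 × 44.5 = 1068 W
η = P_out / P_in = 746 / 1068 = 0.699 = 69.9%

69.9 %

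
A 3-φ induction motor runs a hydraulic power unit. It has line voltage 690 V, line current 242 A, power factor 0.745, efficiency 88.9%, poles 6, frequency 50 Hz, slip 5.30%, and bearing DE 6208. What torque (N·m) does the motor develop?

P_in = √3·V·I·cosφ = 1.732 × 690 × 242 × 0.745 = 215461 W
P_out = η·P_in = 0.889 × 215461 = 191545 W
n_s = 120×50/6 = 1000 rpm; n = 1000×(1−0.053) = 947 rpm
ω = 2π×947/60 = 99.17 rad/s
τ = P_out/ω = 191545/99.17 = 1930 N·m

1930 N·m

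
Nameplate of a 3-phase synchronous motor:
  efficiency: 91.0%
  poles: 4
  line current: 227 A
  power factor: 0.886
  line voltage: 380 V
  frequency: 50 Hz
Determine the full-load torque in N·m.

P_in = √3·V·I·cosφ = 1.732 × 380 × 227 × 0.886 = 132370 W
P_out = η·P_in = 0.91 × 132370 = 120457 W
n = n_s = 120×50/4 = 1500 rpm (synchronous)
ω = 2π×1500/60 = 157.1 rad/s
τ = P_out/ω = 120457/157.1 = 767 N·m

767 N·m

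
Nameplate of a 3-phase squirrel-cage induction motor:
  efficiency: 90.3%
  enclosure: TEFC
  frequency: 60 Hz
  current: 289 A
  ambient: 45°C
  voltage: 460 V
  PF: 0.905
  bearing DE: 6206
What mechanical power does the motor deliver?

P_in = √3·V·I·cosφ = 1.732 × 460 × 289 × 0.905 = 208378 W
P_out = η·P_in = 0.903 × 208378 = 188165 W

188 kW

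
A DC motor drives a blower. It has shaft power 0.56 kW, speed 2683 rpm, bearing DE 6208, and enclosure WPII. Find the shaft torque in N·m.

ω = 2π × 2683/60 = 281 rad/s
τ = P/ω = 560/281 = 1.99 N·m

1.99 N·m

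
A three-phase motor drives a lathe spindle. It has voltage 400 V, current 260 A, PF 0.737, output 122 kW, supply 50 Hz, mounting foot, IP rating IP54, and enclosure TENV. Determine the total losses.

10.8 kW

P_in = √3·V·I·cosφ = 1.732×400×260×0.737 = 132754 W
P_out = 122000 W
Losses = P_in − P_out = 132754 − 122000 = 10754 W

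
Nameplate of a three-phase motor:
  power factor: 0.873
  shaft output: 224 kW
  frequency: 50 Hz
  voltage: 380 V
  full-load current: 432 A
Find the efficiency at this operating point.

90.2 %

P_out = 224 kW = 224000 W
P_in = √3·V_L·I_L·cosφ = 1.732 × 380 × 432 × 0.873 = 248216 W
η = P_out / P_in = 224000 / 248216 = 0.902 = 90.2%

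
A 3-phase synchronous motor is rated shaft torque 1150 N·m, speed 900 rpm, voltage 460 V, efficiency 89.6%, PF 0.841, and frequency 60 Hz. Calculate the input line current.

ω = 2π×900/60 = 94.25 rad/s; P_out = τω = 1150 × 94.25 = 108388 W
P_in = P_out / η = 108388 / 0.896 = 120969 W
I_L = P_in / (√3·V_L·cosφ) = 120969 / (1.732 × 460 × 0.841) = 181 A

181 A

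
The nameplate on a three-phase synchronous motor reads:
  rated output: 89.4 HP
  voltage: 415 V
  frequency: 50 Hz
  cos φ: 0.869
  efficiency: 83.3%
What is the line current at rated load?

P_out = 89.4 × 746 = 66692 W
P_in = P_out / η = 66692 / 0.833 = 80062 W
I_L = P_in / (√3·V_L·cosφ) = 80062 / (1.732 × 415 × 0.869) = 128 A

128 A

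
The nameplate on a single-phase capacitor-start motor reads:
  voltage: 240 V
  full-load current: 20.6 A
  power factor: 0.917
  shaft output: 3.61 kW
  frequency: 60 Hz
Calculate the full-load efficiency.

P_out = 3.61 kW = 3610 W
P_in = V·I·cosφ = 240 × 20.6 × 0.917 = 4534 W
η = P_out / P_in = 3610 / 4534 = 0.796 = 79.6%

79.6 %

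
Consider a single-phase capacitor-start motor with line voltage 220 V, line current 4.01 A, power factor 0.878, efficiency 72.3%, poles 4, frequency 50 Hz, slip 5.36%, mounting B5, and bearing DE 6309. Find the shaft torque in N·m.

P_in = V·I·cosφ = 220 × 4.01 × 0.878 = 775 W
P_out = η·P_in = 0.723 × 775 = 560 W
n_s = 120×50/4 = 1500 rpm; n = 1500×(1−0.0536) = 1420 rpm
ω = 2π×1420/60 = 148.7 rad/s
τ = P_out/ω = 560/148.7 = 3.77 N·m

3.77 N·m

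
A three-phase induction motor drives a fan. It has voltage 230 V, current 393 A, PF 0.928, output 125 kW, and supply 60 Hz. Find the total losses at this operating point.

P_in = √3·V·I·cosφ = 1.732×230×393×0.928 = 145283 W
P_out = 125000 W
Losses = P_in − P_out = 145283 − 125000 = 20283 W

20300 W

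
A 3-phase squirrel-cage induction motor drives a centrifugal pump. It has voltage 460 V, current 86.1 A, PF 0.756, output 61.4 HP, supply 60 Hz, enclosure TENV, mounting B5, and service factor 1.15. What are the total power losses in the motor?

P_in = √3·V·I·cosφ = 1.732×460×86.1×0.756 = 51860 W
P_out = 61.4×746 = 45804 W
Losses = P_in − P_out = 51860 − 45804 = 6056 W

6.06 kW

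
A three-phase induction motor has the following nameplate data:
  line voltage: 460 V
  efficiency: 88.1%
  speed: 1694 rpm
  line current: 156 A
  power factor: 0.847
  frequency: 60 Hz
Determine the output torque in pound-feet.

P_in = √3·V·I·cosφ = 1.732 × 460 × 156 × 0.847 = 105272 W
P_out = η·P_in = 0.881 × 105272 = 92745 W
n = 1694 rpm
ω = 2π×1694/60 = 177.4 rad/s
τ = P_out/ω = 92745/177.4 = 522.8 N·m
In lb·ft: 522.8/1.356 = 386 lb·ft

386 lb·ft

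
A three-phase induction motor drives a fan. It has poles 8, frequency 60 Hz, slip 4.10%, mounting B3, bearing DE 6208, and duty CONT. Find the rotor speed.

n_s = 120f/p = 120×60/8 = 900 rpm
n = n_s(1 − s) = 900 × (1 − 0.041) = 863 rpm

863 rpm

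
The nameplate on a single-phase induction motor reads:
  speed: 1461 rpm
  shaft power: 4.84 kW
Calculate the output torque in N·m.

ω = 2π × 1461/60 = 153 rad/s
τ = P/ω = 4840/153 = 31.6 N·m

31.6 N·m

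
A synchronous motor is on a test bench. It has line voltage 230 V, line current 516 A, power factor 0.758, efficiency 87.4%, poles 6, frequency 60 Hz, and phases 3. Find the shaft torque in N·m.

1080 N·m

P_in = √3·V·I·cosφ = 1.732 × 230 × 516 × 0.758 = 155810 W
P_out = η·P_in = 0.874 × 155810 = 136178 W
n = n_s = 120×60/6 = 1200 rpm (synchronous)
ω = 2π×1200/60 = 125.7 rad/s
τ = P_out/ω = 136178/125.7 = 1080 N·m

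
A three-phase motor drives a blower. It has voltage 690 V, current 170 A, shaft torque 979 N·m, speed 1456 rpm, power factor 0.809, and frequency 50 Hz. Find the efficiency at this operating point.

90.8 %

ω = 2π × 1456/60 = 152.5 rad/s; P_out = τω = 979 × 152.5 = 149298 W
P_in = √3·V_L·I_L·cosφ = 1.732 × 690 × 170 × 0.809 = 164359 W
η = P_out / P_in = 149298 / 164359 = 0.908 = 90.8%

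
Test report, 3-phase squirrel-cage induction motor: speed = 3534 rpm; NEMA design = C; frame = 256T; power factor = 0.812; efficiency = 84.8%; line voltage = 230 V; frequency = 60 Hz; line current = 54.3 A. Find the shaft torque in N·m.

P_in = √3·V·I·cosφ = 1.732 × 230 × 54.3 × 0.812 = 17564 W
P_out = η·P_in = 0.848 × 17564 = 14894 W
n = 3534 rpm
ω = 2π×3534/60 = 370.1 rad/s
τ = P_out/ω = 14894/370.1 = 40.2 N·m

40.2 N·m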